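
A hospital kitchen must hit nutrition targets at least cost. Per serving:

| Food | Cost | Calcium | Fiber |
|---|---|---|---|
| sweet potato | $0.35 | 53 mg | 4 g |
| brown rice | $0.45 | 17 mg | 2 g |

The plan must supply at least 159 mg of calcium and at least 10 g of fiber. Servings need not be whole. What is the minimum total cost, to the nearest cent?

$1.05

At the optimum either one food covers both requirements or two foods hit both targets exactly; no other combination can be cheaper.
sweet potato only: max(159/53, 10/4) = 3 servings → $1.05.
brown rice only: max(159/17, 10/2) = 9.353 servings → $4.21.
sweet potato + brown rice: the both-tight solution has a negative serving — not a feasible corner.
Cheapest feasible corner: $1.05.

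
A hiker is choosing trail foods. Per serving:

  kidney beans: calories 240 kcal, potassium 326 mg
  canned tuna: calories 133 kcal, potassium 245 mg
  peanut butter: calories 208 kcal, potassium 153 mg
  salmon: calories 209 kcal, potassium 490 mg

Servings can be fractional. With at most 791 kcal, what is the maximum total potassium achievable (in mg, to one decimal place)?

1854.5 mg

Potassium per kcal: salmon 2.344, canned tuna 1.842, kidney beans 1.358, peanut butter 0.7356.
With no serving limits, spend the whole calories allowance on salmon: 791 kcal / 209 kcal × 490 mg = 1854.5 mg.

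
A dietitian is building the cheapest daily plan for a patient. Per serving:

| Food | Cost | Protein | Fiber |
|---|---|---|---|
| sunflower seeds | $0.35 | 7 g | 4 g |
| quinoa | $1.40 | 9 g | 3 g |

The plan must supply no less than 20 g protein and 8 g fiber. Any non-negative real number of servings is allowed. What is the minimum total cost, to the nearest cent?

Check every corner: each single food scaled to meet both minima, and each pair solved so both constraints bind.
sunflower seeds only: max(20/7, 8/4) = 2.857 servings → $1.00.
quinoa only: max(20/9, 8/3) = 2.667 servings → $3.73.
sunflower seeds + quinoa with both tight: 0.8 servings and 1.6 servings → $2.52.
Cheapest feasible corner: $1.00.

$1.00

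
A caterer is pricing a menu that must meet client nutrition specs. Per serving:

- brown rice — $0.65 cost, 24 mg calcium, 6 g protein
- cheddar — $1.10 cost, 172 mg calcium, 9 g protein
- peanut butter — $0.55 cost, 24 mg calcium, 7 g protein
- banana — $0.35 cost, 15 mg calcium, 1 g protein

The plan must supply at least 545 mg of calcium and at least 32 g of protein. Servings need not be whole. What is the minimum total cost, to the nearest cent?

$3.73

brown rice only: max(545/24, 32/6) = 22.71 servings → $14.76.
cheddar only: max(545/172, 32/9) = 3.556 servings → $3.91.
peanut butter only: max(545/24, 32/7) = 22.71 servings → $12.49.
banana only: max(545/15, 32/1) = 36.33 servings → $12.72.
brown rice + cheddar with both tight: 0.7341 servings and 3.066 servings → $3.85.
brown rice + peanut butter: the both-tight solution has a negative serving — not a feasible corner.
brown rice + banana with both targets exact would need a negative amount; discard.
cheddar + peanut butter with both tight: 3.084 servings and 0.6063 servings → $3.73.
cheddar + banana with both tight: 1.757 servings and 16.19 servings → $7.60.
peanut butter + banana: the both-tight solution has a negative serving — not a feasible corner.
The minimum over all feasible corners is $3.73.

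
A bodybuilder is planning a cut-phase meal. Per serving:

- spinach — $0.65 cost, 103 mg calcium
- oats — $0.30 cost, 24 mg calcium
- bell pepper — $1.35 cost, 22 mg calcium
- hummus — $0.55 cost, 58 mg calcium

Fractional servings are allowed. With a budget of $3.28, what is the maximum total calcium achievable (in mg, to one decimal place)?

519.8 mg

Calcium per dollar: spinach 158.5, hummus 105.5, oats 80, bell pepper 16.3.
With no serving limits, spend the whole cost allowance on spinach: $3.28 / $0.65 × 103 mg = 519.8 mg.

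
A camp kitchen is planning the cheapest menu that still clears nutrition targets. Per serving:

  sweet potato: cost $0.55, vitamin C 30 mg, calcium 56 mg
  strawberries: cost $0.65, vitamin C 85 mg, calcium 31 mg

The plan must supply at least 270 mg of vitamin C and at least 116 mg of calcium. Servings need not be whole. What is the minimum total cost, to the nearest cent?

$2.19

The cheapest plan sits at a corner of the feasible region — with two constraints it uses at most two foods.
sweet potato only: max(270/30, 116/56) = 9 servings → $4.95.
strawberries only: max(270/85, 116/31) = 3.742 servings → $2.43.
sweet potato + strawberries with both tight: 0.389 servings and 3.039 servings → $2.19.
Cheapest feasible corner: $2.19.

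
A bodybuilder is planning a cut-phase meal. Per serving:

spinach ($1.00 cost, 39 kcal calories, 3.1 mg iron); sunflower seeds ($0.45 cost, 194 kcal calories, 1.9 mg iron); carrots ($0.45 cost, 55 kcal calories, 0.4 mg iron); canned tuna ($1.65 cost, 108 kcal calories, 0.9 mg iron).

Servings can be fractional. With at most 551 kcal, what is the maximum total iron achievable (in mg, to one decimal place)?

Iron per kcal: spinach 0.07949, sunflower seeds 0.009794, canned tuna 0.008333, carrots 0.007273.
With no serving limits, spend the whole calories allowance on spinach: 551 kcal / 39 kcal × 3.1 mg = 43.8 mg.

43.8 mg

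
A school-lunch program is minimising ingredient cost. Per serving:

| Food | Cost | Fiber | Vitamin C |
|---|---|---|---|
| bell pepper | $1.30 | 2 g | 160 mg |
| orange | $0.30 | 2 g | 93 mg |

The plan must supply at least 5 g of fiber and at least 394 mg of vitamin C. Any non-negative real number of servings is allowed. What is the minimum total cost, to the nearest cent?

$1.27

Compare the cost at each extreme point of the feasible region.
bell pepper only: max(5/2, 394/160) = 2.5 servings → $3.25.
orange only: max(5/2, 394/93) = 4.237 servings → $1.27.
bell pepper + orange with both tight: 2.41 servings and 0.08955 servings → $3.16.
The minimum over all feasible corners is $1.27.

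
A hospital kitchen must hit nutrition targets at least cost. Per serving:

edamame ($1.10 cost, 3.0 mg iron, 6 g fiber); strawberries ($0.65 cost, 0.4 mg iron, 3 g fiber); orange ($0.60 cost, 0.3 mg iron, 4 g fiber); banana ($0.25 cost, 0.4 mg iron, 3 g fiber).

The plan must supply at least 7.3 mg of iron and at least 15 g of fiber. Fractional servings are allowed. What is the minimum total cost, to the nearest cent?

Compare the cost at each extreme point of the feasible region.
edamame only: max(7.3/3.0, 15/6) = 2.5 servings → $2.75.
strawberries only: max(7.3/0.4, 15/3) = 18.25 servings → $11.86.
orange only: max(7.3/0.3, 15/4) = 24.33 servings → $14.60.
banana only: max(7.3/0.4, 15/3) = 18.25 servings → $4.56.
edamame + strawberries with both tight: 2.409 servings and 0.1818 servings → $2.77.
edamame + orange with both tight: 2.422 servings and 0.1176 servings → $2.73.
edamame + banana with both tight: 2.409 servings and 0.1818 servings → $2.70.
strawberries + orange: intersection lies outside the first quadrant.
strawberries + banana (both tight): parallel constraints — no distinct corner.
orange + banana with both targets exact would need a negative amount; discard.
So the least-cost plan costs $2.70.

$2.70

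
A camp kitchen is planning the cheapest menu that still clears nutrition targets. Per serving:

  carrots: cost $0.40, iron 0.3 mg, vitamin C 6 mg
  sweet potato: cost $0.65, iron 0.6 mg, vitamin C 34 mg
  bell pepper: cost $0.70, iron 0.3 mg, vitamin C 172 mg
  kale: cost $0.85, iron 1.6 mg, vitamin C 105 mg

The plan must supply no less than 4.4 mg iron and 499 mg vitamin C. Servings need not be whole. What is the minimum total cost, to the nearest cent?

With two linear requirements the optimum uses one or two foods; enumerate the corners.
carrots only: max(4.4/0.3, 499/6) = 83.17 servings → $33.27.
sweet potato only: max(4.4/0.6, 499/34) = 14.68 servings → $9.54.
bell pepper only: max(4.4/0.3, 499/172) = 14.67 servings → $10.27.
kale only: max(4.4/1.6, 499/105) = 4.752 servings → $4.04.
carrots + sweet potato: the both-tight solution has a negative serving — not a feasible corner.
carrots + bell pepper with both tight: 12.19 servings and 2.476 servings → $6.61.
carrots + kale: intersection lies outside the first quadrant.
sweet potato + bell pepper with both tight: 6.528 servings and 1.611 servings → $5.37.
sweet potato + kale: the both-tight solution has a negative serving — not a feasible corner.
bell pepper + kale with both tight: 1.38 servings and 2.491 servings → $3.08.
So the least-cost plan costs $3.08.

$3.08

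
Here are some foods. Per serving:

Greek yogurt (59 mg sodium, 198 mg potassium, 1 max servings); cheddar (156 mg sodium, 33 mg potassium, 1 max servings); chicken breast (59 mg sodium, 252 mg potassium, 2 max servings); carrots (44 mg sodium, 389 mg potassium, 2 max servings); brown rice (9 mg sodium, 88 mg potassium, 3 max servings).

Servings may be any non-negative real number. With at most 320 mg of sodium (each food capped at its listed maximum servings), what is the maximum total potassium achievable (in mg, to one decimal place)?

Potassium per mg sodium: brown rice 9.778, carrots 8.841, chicken breast 4.271, Greek yogurt 3.356, cheddar 0.2115.
Take 3 servings of brown rice: uses 27 mg sodium, +264.0 mg potassium (running total 264.0 mg).
Take 2 servings of carrots: uses 88 mg sodium, +778.0 mg potassium (running total 1042.0 mg).
Take 2 servings of chicken breast: uses 118 mg sodium, +504.0 mg potassium (running total 1546.0 mg).
Take 1 serving of Greek yogurt: uses 59 mg sodium, +198.0 mg potassium (running total 1744.0 mg).
Take 0.1795 servings of cheddar: uses 28 mg sodium, +5.9 mg potassium (running total 1749.9 mg).
Filling greedily by potassium-per-mg sodium is optimal for one linear limit, giving 1749.9 mg.

1749.9 mg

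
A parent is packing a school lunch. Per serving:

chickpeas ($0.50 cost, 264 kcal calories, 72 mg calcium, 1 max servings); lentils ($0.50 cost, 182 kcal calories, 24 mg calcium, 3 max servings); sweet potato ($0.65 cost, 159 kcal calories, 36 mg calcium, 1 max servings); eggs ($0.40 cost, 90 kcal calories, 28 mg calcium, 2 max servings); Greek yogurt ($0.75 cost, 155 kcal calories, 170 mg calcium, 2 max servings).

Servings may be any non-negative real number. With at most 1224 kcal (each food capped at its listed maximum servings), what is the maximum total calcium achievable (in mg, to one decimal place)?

Calcium per kcal: Greek yogurt 1.097, eggs 0.3111, chickpeas 0.2727, sweet potato 0.2264, lentils 0.1319.
Take 2 servings of Greek yogurt: uses 310 kcal, +340.0 mg calcium (running total 340.0 mg).
Take 2 servings of eggs: uses 180 kcal, +56.0 mg calcium (running total 396.0 mg).
Take 1 serving of chickpeas: uses 264 kcal, +72.0 mg calcium (running total 468.0 mg).
Take 1 serving of sweet potato: uses 159 kcal, +36.0 mg calcium (running total 504.0 mg).
Take 1.709 servings of lentils: uses 311 kcal, +41.0 mg calcium (running total 545.0 mg).
Greedy by best ratio exhausts the calories allowance optimally: 545.0 mg.

545.0 mg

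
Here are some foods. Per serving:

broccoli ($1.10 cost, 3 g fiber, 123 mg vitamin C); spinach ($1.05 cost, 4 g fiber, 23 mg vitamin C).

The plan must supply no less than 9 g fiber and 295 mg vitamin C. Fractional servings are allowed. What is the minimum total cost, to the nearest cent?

Two binding constraints pin down two serving amounts, so the optimal mix uses at most two foods. The candidates are each food alone (scaled to the tighter of fiber/vitamin C) and each pair with both constraints tight.
broccoli only: max(9/3, 295/123) = 3 servings → $3.30.
spinach only: max(9/4, 295/23) = 12.83 servings → $13.47.
broccoli + spinach with both tight: 2.3 servings and 0.5248 servings → $3.08.
Cheapest feasible corner: $3.08.

$3.08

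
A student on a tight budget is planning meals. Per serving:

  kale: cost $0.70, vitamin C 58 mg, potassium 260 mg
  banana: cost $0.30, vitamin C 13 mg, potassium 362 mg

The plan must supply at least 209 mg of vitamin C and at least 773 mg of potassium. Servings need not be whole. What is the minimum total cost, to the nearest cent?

$2.52

At the optimum either one food covers both requirements or two foods hit both targets exactly; no other combination can be cheaper.
kale only: max(209/58, 773/260) = 3.603 servings → $2.52.
banana only: max(209/13, 773/362) = 16.08 servings → $4.82.
kale + banana: the both-tight solution has a negative serving — not a feasible corner.
Cheapest feasible corner: $2.52.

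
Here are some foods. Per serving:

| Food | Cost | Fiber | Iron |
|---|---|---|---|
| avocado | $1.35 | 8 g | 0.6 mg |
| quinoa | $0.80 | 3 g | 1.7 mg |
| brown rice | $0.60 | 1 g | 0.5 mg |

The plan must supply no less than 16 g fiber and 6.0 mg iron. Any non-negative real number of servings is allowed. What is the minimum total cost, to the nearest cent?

This is a tiny linear program; its minimum lies at a vertex of the feasible set. List the vertices and price them.
avocado only: max(16/8, 6.0/0.6) = 10 servings → $13.50.
quinoa only: max(16/3, 6.0/1.7) = 5.333 servings → $4.27.
brown rice only: max(16/1, 6.0/0.5) = 16 servings → $9.60.
avocado + quinoa with both tight: 0.7797 servings and 3.254 servings → $3.66.
avocado + brown rice with both tight: 0.5882 servings and 11.29 servings → $7.57.
quinoa + brown rice: the both-tight solution has a negative serving — not a feasible corner.
So the least-cost plan costs $3.66.

$3.66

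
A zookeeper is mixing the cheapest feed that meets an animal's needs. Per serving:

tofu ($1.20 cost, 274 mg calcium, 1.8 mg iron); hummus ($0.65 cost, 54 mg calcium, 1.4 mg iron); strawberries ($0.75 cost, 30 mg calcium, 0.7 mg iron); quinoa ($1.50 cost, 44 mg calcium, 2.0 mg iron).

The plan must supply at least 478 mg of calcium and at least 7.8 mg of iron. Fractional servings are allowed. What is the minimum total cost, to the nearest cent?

At the optimum either one food covers both requirements or two foods hit both targets exactly; no other combination can be cheaper.
tofu only: max(478/274, 7.8/1.8) = 4.333 servings → $5.20.
hummus only: max(478/54, 7.8/1.4) = 8.852 servings → $5.75.
strawberries only: max(478/30, 7.8/0.7) = 15.93 servings → $11.95.
quinoa only: max(478/44, 7.8/2.0) = 10.86 servings → $16.30.
tofu + hummus with both tight: 0.8659 servings and 4.458 servings → $3.94.
tofu + strawberries with both tight: 0.73 servings and 9.266 servings → $7.83.
tofu + quinoa with both tight: 1.307 servings and 2.724 servings → $5.65.
hummus + strawberries: intersection lies outside the first quadrant.
hummus + quinoa: the both-tight solution has a negative serving — not a feasible corner.
strawberries + quinoa: intersection lies outside the first quadrant.
Cheapest feasible corner: $3.94.

$3.94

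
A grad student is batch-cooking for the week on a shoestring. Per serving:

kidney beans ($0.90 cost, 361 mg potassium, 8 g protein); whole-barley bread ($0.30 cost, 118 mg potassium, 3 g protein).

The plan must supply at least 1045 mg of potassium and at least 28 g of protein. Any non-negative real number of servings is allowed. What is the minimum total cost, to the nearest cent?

The cheapest plan sits at a corner of the feasible region — with two constraints it uses at most two foods.
kidney beans only: max(1045/361, 28/8) = 3.5 servings → $3.15.
whole-barley bread only: max(1045/118, 28/3) = 9.333 servings → $2.80.
kidney beans + whole-barley bread with both targets exact would need a negative amount; discard.
The minimum over all feasible corners is $2.80.

$2.80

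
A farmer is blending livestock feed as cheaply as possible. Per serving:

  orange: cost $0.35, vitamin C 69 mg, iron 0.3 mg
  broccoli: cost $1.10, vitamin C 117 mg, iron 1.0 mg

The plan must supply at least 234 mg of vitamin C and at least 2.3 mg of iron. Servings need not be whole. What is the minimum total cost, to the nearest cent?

At the optimum either one food covers both requirements or two foods hit both targets exactly; no other combination can be cheaper.
orange only: max(234/69, 2.3/0.3) = 7.667 servings → $2.68.
broccoli only: max(234/117, 2.3/1.0) = 2.3 servings → $2.53.
orange + broccoli: intersection lies outside the first quadrant.
So the least-cost plan costs $2.53.

$2.53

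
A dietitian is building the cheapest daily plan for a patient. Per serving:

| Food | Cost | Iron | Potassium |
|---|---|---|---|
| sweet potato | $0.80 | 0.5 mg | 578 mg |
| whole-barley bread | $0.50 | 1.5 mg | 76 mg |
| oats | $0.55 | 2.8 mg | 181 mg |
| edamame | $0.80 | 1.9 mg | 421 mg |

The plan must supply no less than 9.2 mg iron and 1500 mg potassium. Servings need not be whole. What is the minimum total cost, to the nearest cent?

$2.97

With two linear requirements the optimum uses one or two foods; enumerate the corners.
sweet potato only: max(9.2/0.5, 1500/578) = 18.4 servings → $14.72.
whole-barley bread only: max(9.2/1.5, 1500/76) = 19.74 servings → $9.87.
oats only: max(9.2/2.8, 1500/181) = 8.287 servings → $4.56.
edamame only: max(9.2/1.9, 1500/421) = 4.842 servings → $3.87.
sweet potato + whole-barley bread with both tight: 1.871 servings and 5.51 servings → $4.25.
sweet potato + oats with both tight: 1.659 servings and 2.989 servings → $2.97.
sweet potato + edamame: intersection lies outside the first quadrant.
whole-barley bread + oats with both targets exact would need a negative amount; discard.
whole-barley bread + edamame with both tight: 2.101 servings and 3.184 servings → $3.60.
oats + edamame with both tight: 1.226 servings and 3.036 servings → $3.10.
So the least-cost plan costs $2.97.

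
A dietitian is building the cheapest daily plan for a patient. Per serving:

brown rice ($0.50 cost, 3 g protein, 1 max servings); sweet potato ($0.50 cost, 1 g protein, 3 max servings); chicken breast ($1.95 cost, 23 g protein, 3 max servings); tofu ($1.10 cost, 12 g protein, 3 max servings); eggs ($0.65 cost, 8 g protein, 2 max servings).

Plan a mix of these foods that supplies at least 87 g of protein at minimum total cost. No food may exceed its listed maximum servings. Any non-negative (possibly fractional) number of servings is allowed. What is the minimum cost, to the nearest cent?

Cost per g of protein: eggs $0.0813, chicken breast $0.0848, tofu $0.0917, brown rice $0.1667, sweet potato $0.5000.
Take 2 servings of eggs: +16.0 g protein for $1.30 (total $1.30, still need 71.0 g).
Take 3 servings of chicken breast: +69.0 g protein for $5.85 (total $7.15, still need 2.0 g).
Take 0.1667 servings of tofu: +2.0 g protein for $0.18 (total $7.33, still need 0.0 g).
Filling from the cheapest source first is optimal under one linear minimum: $7.33.

$7.33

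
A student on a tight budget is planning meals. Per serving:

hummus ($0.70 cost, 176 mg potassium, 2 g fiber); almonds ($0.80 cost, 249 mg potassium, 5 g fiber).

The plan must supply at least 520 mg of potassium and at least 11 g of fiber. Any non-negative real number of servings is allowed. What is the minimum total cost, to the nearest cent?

The cheapest plan sits at a corner of the feasible region — with two constraints it uses at most two foods.
hummus only: max(520/176, 11/2) = 5.5 servings → $3.85.
almonds only: max(520/249, 11/5) = 2.2 servings → $1.76.
hummus + almonds: intersection lies outside the first quadrant.
So the least-cost plan costs $1.76.

$1.76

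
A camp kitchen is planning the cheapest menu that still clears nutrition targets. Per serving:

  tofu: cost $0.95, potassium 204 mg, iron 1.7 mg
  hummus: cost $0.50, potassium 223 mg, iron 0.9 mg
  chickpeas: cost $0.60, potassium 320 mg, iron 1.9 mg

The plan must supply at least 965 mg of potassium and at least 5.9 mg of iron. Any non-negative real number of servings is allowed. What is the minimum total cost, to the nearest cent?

Compare the cost at each extreme point of the feasible region.
tofu only: max(965/204, 5.9/1.7) = 4.73 servings → $4.49.
hummus only: max(965/223, 5.9/0.9) = 6.556 servings → $3.28.
chickpeas only: max(965/320, 5.9/1.9) = 3.105 servings → $1.86.
tofu + hummus with both tight: 2.287 servings and 2.235 servings → $3.29.
tofu + chickpeas with both tight: 0.3485 servings and 2.793 servings → $2.01.
hummus + chickpeas: intersection lies outside the first quadrant.
Cheapest feasible corner: $1.86.

$1.86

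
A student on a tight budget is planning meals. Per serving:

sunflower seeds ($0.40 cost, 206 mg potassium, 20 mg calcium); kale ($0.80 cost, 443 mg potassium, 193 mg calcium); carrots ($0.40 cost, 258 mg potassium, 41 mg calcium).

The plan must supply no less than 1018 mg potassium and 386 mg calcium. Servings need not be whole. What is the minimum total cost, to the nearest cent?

A basic optimal solution has at most two foods positive. Try each food alone and each pair with both targets met exactly.
sunflower seeds only: max(1018/206, 386/20) = 19.3 servings → $7.72.
kale only: max(1018/443, 386/193) = 2.298 servings → $1.84.
carrots only: max(1018/258, 386/41) = 9.415 servings → $3.77.
sunflower seeds + kale with both tight: 0.8245 servings and 1.915 servings → $1.86.
sunflower seeds + carrots: intersection lies outside the first quadrant.
kale + carrots with both tight: 1.829 servings and 0.8054 servings → $1.79.
The minimum over all feasible corners is $1.79.

$1.79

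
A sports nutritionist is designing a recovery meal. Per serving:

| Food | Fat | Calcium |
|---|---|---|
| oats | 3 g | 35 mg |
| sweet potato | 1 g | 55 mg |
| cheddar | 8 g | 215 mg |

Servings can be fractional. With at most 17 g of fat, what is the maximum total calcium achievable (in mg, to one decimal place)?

935.0 mg

Calcium per g fat: sweet potato 55, cheddar 26.88, oats 11.67.
With no serving limits, spend the whole fat allowance on sweet potato: 17 g / 1 g × 55 mg = 935.0 mg.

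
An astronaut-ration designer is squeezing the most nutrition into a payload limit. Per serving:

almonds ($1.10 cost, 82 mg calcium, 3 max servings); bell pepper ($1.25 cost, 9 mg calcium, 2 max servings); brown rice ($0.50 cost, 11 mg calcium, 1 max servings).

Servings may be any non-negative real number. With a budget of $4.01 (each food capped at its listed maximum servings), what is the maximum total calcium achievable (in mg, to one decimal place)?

258.5 mg

Calcium per dollar: almonds 74.55, brown rice 22, bell pepper 7.2.
Take 3 servings of almonds: spends $3.30, +246.0 mg calcium (running total 246.0 mg).
Take 1 serving of brown rice: spends $0.50, +11.0 mg calcium (running total 257.0 mg).
Take 0.168 servings of bell pepper: spends $0.21, +1.5 mg calcium (running total 258.5 mg).
Filling greedily by calcium-per-dollar is optimal for one linear limit, giving 258.5 mg.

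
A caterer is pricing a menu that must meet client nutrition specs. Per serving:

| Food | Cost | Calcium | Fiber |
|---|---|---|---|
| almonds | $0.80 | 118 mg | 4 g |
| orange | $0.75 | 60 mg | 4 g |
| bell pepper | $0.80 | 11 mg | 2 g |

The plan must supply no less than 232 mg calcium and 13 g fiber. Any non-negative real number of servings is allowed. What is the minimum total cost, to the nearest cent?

Minimising a linear cost over {calcium ≥ 232, fiber ≥ 13, servings ≥ 0} — the optimum is at a vertex, using one or two foods.
almonds only: max(232/118, 13/4) = 3.25 servings → $2.60.
orange only: max(232/60, 13/4) = 3.867 servings → $2.90.
bell pepper only: max(232/11, 13/2) = 21.09 servings → $16.87.
almonds + orange with both tight: 0.6379 servings and 2.612 servings → $2.47.
almonds + bell pepper with both tight: 1.672 servings and 3.156 servings → $3.86.
orange + bell pepper with both targets exact would need a negative amount; discard.
The minimum over all feasible corners is $2.47.

$2.47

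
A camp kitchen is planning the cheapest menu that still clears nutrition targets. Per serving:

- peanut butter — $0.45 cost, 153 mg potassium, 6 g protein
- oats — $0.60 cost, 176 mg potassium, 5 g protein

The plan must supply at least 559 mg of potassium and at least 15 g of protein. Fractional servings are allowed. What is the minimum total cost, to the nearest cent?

Compare the cost at each extreme point of the feasible region.
peanut butter only: max(559/153, 15/6) = 3.654 servings → $1.64.
oats only: max(559/176, 15/5) = 3.176 servings → $1.91.
peanut butter + oats: intersection lies outside the first quadrant.
Cheapest feasible corner: $1.64.

$1.64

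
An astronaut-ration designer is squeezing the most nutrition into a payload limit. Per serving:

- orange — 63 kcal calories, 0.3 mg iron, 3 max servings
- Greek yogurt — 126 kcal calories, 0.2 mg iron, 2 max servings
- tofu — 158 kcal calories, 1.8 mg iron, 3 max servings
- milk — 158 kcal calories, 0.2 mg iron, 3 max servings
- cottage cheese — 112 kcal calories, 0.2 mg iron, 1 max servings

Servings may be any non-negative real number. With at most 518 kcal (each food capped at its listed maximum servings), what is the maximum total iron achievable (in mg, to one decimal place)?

5.6 mg

Iron per kcal: tofu 0.01139, orange 0.004762, cottage cheese 0.001786, Greek yogurt 0.001587, milk 0.001266.
Take 3 servings of tofu: uses 474 kcal, +5.4 mg iron (running total 5.4 mg).
Take 0.6984 servings of orange: uses 44 kcal, +0.2 mg iron (running total 5.6 mg).
Greedy by best ratio exhausts the calories allowance optimally: 5.6 mg.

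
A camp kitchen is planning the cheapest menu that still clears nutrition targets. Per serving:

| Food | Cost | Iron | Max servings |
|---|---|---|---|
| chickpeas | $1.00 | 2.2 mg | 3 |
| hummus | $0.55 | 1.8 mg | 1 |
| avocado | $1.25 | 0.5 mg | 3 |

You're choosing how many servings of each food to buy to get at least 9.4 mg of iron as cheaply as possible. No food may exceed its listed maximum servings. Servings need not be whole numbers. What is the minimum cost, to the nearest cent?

Cost per mg of iron: hummus $0.3056, chickpeas $0.4545, avocado $2.5000.
Take 1 serving of hummus: +1.8 mg iron for $0.55 (total $0.55, still need 7.6 mg).
Take 3 servings of chickpeas: +6.6 mg iron for $3.00 (total $3.55, still need 1.0 mg).
Take 2 servings of avocado: +1.0 mg iron for $2.50 (total $6.05, still need 0.0 mg).
Filling from the cheapest source first is optimal under one linear minimum: $6.05.

$6.05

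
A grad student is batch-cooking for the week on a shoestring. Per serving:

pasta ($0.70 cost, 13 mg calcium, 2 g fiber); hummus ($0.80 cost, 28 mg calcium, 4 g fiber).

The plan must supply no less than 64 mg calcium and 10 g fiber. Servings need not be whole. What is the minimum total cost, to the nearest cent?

$2.00

pasta only: max(64/13, 10/2) = 5 servings → $3.50.
hummus only: max(64/28, 10/4) = 2.5 servings → $2.00.
pasta + hummus: the both-tight solution has a negative serving — not a feasible corner.
So the least-cost plan costs $2.00.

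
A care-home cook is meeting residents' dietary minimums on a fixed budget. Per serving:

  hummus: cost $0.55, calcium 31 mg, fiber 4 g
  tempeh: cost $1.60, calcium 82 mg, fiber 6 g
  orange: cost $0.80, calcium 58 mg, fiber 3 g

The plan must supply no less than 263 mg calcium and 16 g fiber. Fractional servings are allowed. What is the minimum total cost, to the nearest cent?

The cheapest plan sits at a corner of the feasible region — with two constraints it uses at most two foods.
hummus only: max(263/31, 16/4) = 8.484 servings → $4.67.
tempeh only: max(263/82, 16/6) = 3.207 servings → $5.13.
orange only: max(263/58, 16/3) = 5.333 servings → $4.27.
hummus + tempeh with both targets exact would need a negative amount; discard.
hummus + orange with both tight: 1 serving and 4 servings → $3.75.
tempeh + orange with both tight: 1.363 servings and 2.608 servings → $4.27.
So the least-cost plan costs $3.75.

$3.75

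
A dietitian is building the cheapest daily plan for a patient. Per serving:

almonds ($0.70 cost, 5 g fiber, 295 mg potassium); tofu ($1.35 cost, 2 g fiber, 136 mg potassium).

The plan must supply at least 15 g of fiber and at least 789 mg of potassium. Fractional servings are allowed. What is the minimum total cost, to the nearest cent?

$2.10

At the optimum either one food covers both requirements or two foods hit both targets exactly; no other combination can be cheaper.
almonds only: max(15/5, 789/295) = 3 servings → $2.10.
tofu only: max(15/2, 789/136) = 7.5 servings → $10.12.
almonds + tofu: the both-tight solution has a negative serving — not a feasible corner.
Cheapest feasible corner: $2.10.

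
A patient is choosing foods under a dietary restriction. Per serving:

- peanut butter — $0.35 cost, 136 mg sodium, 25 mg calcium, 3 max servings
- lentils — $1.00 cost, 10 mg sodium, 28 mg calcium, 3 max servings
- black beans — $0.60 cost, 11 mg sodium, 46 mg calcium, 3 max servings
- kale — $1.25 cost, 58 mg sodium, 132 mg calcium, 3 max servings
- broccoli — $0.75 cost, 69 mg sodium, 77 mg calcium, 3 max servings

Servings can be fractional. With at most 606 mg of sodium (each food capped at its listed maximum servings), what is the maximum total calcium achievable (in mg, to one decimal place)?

Calcium per mg sodium: black beans 4.182, lentils 2.8, kale 2.276, broccoli 1.116, peanut butter 0.1838.
Take 3 servings of black beans: uses 33 mg sodium, +138.0 mg calcium (running total 138.0 mg).
Take 3 servings of lentils: uses 30 mg sodium, +84.0 mg calcium (running total 222.0 mg).
Take 3 servings of kale: uses 174 mg sodium, +396.0 mg calcium (running total 618.0 mg).
Take 3 servings of broccoli: uses 207 mg sodium, +231.0 mg calcium (running total 849.0 mg).
Take 1.191 servings of peanut butter: uses 162 mg sodium, +29.8 mg calcium (running total 878.8 mg).
Filling greedily by calcium-per-mg sodium is optimal for one linear limit, giving 878.8 mg.

878.8 mg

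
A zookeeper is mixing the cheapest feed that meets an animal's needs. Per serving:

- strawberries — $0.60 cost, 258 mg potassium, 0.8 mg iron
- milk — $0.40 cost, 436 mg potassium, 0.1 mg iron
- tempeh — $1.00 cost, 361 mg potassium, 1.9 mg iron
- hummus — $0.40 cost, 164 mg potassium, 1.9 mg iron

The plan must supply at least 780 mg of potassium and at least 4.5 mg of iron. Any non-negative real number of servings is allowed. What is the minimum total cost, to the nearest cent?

$1.29

A basic optimal solution has at most two foods positive. Try each food alone and each pair with both targets met exactly.
strawberries only: max(780/258, 4.5/0.8) = 5.625 servings → $3.38.
milk only: max(780/436, 4.5/0.1) = 45 servings → $18.00.
tempeh only: max(780/361, 4.5/1.9) = 2.368 servings → $2.37.
hummus only: max(780/164, 4.5/1.9) = 4.756 servings → $1.90.
strawberries + milk: the both-tight solution has a negative serving — not a feasible corner.
strawberries + tempeh: intersection lies outside the first quadrant.
strawberries + hummus with both tight: 2.072 servings and 1.496 servings → $1.84.
milk + tempeh: intersection lies outside the first quadrant.
milk + hummus with both tight: 0.9163 servings and 2.32 servings → $1.29.
tempeh + hummus with both tight: 1.988 servings and 0.3807 servings → $2.14.
So the least-cost plan costs $1.29.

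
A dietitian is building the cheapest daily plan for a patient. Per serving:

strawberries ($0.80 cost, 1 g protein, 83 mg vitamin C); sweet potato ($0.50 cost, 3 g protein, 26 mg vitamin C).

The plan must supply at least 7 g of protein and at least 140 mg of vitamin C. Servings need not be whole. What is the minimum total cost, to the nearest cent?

$1.84

At the optimum either one food covers both requirements or two foods hit both targets exactly; no other combination can be cheaper.
strawberries only: max(7/1, 140/83) = 7 servings → $5.60.
sweet potato only: max(7/3, 140/26) = 5.385 servings → $2.69.
strawberries + sweet potato with both tight: 1.067 servings and 1.978 servings → $1.84.
So the least-cost plan costs $1.84.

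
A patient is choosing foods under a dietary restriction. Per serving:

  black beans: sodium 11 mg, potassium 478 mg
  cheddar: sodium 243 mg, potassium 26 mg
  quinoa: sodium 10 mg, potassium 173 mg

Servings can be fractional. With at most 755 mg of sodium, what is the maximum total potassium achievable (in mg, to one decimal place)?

32808.2 mg

Potassium per mg sodium: black beans 43.45, quinoa 17.3, cheddar 0.107.
With no serving limits, spend the whole sodium allowance on black beans: 755 mg / 11 mg × 478 mg = 32808.2 mg.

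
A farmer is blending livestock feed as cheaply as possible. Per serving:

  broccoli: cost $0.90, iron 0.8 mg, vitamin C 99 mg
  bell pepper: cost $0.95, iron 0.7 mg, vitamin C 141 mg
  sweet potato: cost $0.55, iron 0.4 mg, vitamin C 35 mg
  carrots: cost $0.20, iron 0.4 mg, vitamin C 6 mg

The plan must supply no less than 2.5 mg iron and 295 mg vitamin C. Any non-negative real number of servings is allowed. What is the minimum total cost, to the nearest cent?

$2.43

For a min-cost LP with two ≥-constraints, a basic feasible solution has at most two positive variables.
broccoli only: max(2.5/0.8, 295/99) = 3.125 servings → $2.81.
bell pepper only: max(2.5/0.7, 295/141) = 3.571 servings → $3.39.
sweet potato only: max(2.5/0.4, 295/35) = 8.429 servings → $4.64.
carrots only: max(2.5/0.4, 295/6) = 49.17 servings → $9.83.
broccoli + bell pepper: the both-tight solution has a negative serving — not a feasible corner.
broccoli + sweet potato with both tight: 2.629 servings and 0.9914 servings → $2.91.
broccoli + carrots with both tight: 2.96 servings and 0.3305 servings → $2.73.
bell pepper + sweet potato with both tight: 0.9561 servings and 4.577 servings → $3.43.
bell pepper + carrots with both tight: 1.973 servings and 2.797 servings → $2.43.
sweet potato + carrots: the both-tight solution has a negative serving — not a feasible corner.
The minimum over all feasible corners is $2.43.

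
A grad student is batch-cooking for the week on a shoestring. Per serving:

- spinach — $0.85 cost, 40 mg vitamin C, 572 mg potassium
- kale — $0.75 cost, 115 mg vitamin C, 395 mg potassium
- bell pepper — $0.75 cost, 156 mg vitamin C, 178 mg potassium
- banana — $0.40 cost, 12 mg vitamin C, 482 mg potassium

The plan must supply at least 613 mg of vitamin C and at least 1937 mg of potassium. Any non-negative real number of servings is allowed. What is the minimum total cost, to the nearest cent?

For a min-cost LP with two ≥-constraints, a basic feasible solution has at most two positive variables.
spinach only: max(613/40, 1937/572) = 15.32 servings → $13.03.
kale only: max(613/115, 1937/395) = 5.33 servings → $4.00.
bell pepper only: max(613/156, 1937/178) = 10.88 servings → $8.16.
banana only: max(613/12, 1937/482) = 51.08 servings → $20.43.
spinach + kale: intersection lies outside the first quadrant.
spinach + bell pepper with both tight: 2.351 servings and 3.327 servings → $4.49.
spinach + banana: intersection lies outside the first quadrant.
kale + bell pepper with both tight: 4.692 servings and 0.471 servings → $3.87.
kale + banana with both targets exact would need a negative amount; discard.
bell pepper + banana with both tight: 3.726 servings and 2.643 servings → $3.85.
The minimum over all feasible corners is $3.85.

$3.85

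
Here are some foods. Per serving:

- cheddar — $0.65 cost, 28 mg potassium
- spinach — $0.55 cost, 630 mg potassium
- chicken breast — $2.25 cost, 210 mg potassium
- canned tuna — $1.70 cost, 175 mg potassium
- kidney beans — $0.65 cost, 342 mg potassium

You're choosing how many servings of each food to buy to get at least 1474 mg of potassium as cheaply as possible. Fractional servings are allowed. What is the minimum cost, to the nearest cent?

$1.29

Cost per mg of potassium: spinach $0.0009, kidney beans $0.0019, canned tuna $0.0097, chicken breast $0.0107, cheddar $0.0232.
With no serving limits, use only spinach: 1474 mg / 630 mg = 2.34 servings × $0.55 = $1.29.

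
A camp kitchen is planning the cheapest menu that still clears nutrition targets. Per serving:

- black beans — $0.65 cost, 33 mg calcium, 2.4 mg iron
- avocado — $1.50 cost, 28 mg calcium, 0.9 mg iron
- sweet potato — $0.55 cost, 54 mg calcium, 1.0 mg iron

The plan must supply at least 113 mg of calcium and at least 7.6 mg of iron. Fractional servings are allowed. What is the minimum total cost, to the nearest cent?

A basic optimal solution has at most two foods positive. Try each food alone and each pair with both targets met exactly.
black beans only: max(113/33, 7.6/2.4) = 3.424 servings → $2.23.
avocado only: max(113/28, 7.6/0.9) = 8.444 servings → $12.67.
sweet potato only: max(113/54, 7.6/1.0) = 7.6 servings → $4.18.
black beans + avocado with both tight: 2.963 servings and 0.544 servings → $2.74.
black beans + sweet potato with both tight: 3.079 servings and 0.2112 servings → $2.12.
avocado + sweet potato: the both-tight solution has a negative serving — not a feasible corner.
So the least-cost plan costs $2.12.

$2.12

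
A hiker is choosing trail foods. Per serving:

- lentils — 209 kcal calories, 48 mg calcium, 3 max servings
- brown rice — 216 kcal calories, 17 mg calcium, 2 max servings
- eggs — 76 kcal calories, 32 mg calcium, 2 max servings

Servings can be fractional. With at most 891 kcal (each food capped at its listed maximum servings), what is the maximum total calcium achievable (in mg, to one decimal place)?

Calcium per kcal: eggs 0.4211, lentils 0.2297, brown rice 0.0787.
Take 2 servings of eggs: uses 152 kcal, +64.0 mg calcium (running total 64.0 mg).
Take 3 servings of lentils: uses 627 kcal, +144.0 mg calcium (running total 208.0 mg).
Take 0.5185 servings of brown rice: uses 112 kcal, +8.8 mg calcium (running total 216.8 mg).
Filling greedily by calcium-per-kcal is optimal for one linear limit, giving 216.8 mg.

216.8 mg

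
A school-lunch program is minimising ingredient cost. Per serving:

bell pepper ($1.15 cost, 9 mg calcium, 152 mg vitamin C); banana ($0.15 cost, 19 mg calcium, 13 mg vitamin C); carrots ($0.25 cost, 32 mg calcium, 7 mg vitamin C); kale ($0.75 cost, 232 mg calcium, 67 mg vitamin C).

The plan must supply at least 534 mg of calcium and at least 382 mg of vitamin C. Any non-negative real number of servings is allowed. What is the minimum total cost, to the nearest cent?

An LP optimum is at a vertex; with two nutrient constraints at most two foods are used. Check each candidate.
bell pepper only: max(534/9, 382/152) = 59.33 servings → $68.23.
banana only: max(534/19, 382/13) = 29.38 servings → $4.41.
carrots only: max(534/32, 382/7) = 54.57 servings → $13.64.
kale only: max(534/232, 382/67) = 5.701 servings → $4.28.
bell pepper + banana with both tight: 0.114 servings and 28.05 servings → $4.34.
bell pepper + carrots with both tight: 1.768 servings and 16.19 servings → $6.08.
bell pepper + kale with both tight: 1.525 servings and 2.243 servings → $3.44.
banana + carrots: intersection lies outside the first quadrant.
banana + kale: intersection lies outside the first quadrant.
carrots + kale with both targets exact would need a negative amount; discard.
The minimum over all feasible corners is $3.44.

$3.44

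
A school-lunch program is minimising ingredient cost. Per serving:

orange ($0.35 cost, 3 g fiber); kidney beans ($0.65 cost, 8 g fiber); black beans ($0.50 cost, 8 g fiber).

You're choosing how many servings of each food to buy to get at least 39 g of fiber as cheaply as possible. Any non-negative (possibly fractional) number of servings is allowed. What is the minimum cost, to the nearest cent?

Cost per g of fiber: black beans $0.0625, kidney beans $0.0813, orange $0.1167.
With no serving limits, use only black beans: 39 g / 8 g = 4.875 servings × $0.50 = $2.44.

$2.44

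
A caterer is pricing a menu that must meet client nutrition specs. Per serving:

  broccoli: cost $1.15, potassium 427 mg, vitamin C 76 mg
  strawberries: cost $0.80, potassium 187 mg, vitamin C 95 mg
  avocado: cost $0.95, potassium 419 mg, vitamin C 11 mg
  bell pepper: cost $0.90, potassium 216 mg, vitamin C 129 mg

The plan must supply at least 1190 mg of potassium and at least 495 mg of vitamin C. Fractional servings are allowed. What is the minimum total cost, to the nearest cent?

Check every corner: each single food scaled to meet both minima, and each pair solved so both constraints bind.
broccoli only: max(1190/427, 495/76) = 6.513 servings → $7.49.
strawberries only: max(1190/187, 495/95) = 6.364 servings → $5.09.
avocado only: max(1190/419, 495/11) = 45 servings → $42.75.
bell pepper only: max(1190/216, 495/129) = 5.509 servings → $4.96.
broccoli + strawberries with both tight: 0.7773 servings and 4.589 servings → $4.56.
broccoli + avocado: intersection lies outside the first quadrant.
broccoli + bell pepper with both tight: 1.205 servings and 3.127 servings → $4.20.
strawberries + avocado with both tight: 5.148 servings and 0.5427 servings → $4.63.
strawberries + bell pepper: intersection lies outside the first quadrant.
avocado + bell pepper with both tight: 0.9016 servings and 3.76 servings → $4.24.
So the least-cost plan costs $4.20.

$4.20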